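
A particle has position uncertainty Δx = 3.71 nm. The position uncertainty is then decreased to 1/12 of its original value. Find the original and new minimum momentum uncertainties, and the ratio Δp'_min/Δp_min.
Original Δp_min = 1.421 × 10^-26 kg·m/s; new Δp'_min = 1.706 × 10^-25 kg·m/s; ratio Δp'_min/Δp_min = 12.

From the uncertainty principle ΔxΔp ≥ ℏ/2, the minimum momentum uncertainty is Δp_min = ℏ/(2Δx).

Original (Δx = 3.71 nm = 3.710e-09 m):
Δp_min = (1.055e-34 J·s)/(2 × 3.710e-09 m) = 1.421e-26 kg·m/s

When Δx → (1/12)Δx:
Δp'_min = ℏ/(2 × (1/12)Δx) = 12 × ℏ/(2Δx) = 12 × Δp_min
Δp'_min = 12 × 1.421e-26 kg·m/s = 1.706e-25 kg·m/s

Since Δp_min ∝ 1/Δx, when Δx is decreased to 1/12 of its original value, Δp_min increases to 12 times its original value.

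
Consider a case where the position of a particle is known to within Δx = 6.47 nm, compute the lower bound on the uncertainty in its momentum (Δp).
8.150 × 10^-27 kg·m/s

Using the Heisenberg uncertainty principle:
ΔxΔp ≥ ℏ/2

The minimum uncertainty in momentum is:
Δp_min = ℏ/(2Δx)
Δp_min = (1.055e-34 J·s) / (2 × 6.470e-09 m)
Δp_min = 8.150e-27 kg·m/s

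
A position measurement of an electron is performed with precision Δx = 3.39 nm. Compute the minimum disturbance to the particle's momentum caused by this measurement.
1.555 × 10^-26 kg·m/s

The uncertainty principle implies that measuring position disturbs momentum:
ΔxΔp ≥ ℏ/2

When we measure position with precision Δx, we necessarily introduce a momentum uncertainty:
Δp ≥ ℏ/(2Δx)
Δp_min = (1.055e-34 J·s) / (2 × 3.390e-09 m)
Δp_min = 1.555e-26 kg·m/s

The more precisely we measure position, the greater the momentum disturbance.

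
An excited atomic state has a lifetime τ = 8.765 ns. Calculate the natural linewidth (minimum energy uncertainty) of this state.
37.548 neV

Using the energy-time uncertainty principle:
ΔEΔt ≥ ℏ/2

The lifetime τ represents the time uncertainty Δt.
The natural linewidth (minimum energy uncertainty) is:

ΔE = ℏ/(2τ)
ΔE = (1.055e-34 J·s) / (2 × 8.765e-09 s)
ΔE = 6.016e-27 J = 37.548 neV

This natural linewidth limits the precision of spectroscopic measurements.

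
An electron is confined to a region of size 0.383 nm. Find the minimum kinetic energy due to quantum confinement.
64.933 meV

Using the uncertainty principle:

1. Position uncertainty: Δx ≈ 3.830e-10 m
2. Minimum momentum uncertainty: Δp = ℏ/(2Δx) = 1.377e-25 kg·m/s
3. Minimum kinetic energy:
   KE = (Δp)²/(2m) = (1.377e-25)²/(2 × 9.109e-31 kg)
   KE = 1.040e-20 J = 64.933 meV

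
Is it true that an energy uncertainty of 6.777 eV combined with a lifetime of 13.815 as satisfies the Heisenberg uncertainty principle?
No, it violates the uncertainty relation.

Calculate the product ΔEΔt:
ΔE = 6.777 eV = 1.086e-18 J
ΔEΔt = (1.086e-18 J) × (1.381e-17 s)
ΔEΔt = 1.500e-35 J·s

Compare to the minimum allowed value ℏ/2:
ℏ/2 = 5.273e-35 J·s

Since ΔEΔt = 1.500e-35 J·s < 5.273e-35 J·s = ℏ/2,
this violates the uncertainty relation.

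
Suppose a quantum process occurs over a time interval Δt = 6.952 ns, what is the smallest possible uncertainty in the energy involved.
47.340 neV

Using the energy-time uncertainty principle:
ΔEΔt ≥ ℏ/2

The minimum uncertainty in energy is:
ΔE_min = ℏ/(2Δt)
ΔE_min = (1.055e-34 J·s) / (2 × 6.952e-09 s)
ΔE_min = 7.585e-27 J = 47.340 neV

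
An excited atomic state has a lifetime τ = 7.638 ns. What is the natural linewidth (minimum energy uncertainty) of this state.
43.088 neV

Using the energy-time uncertainty principle:
ΔEΔt ≥ ℏ/2

The lifetime τ represents the time uncertainty Δt.
The natural linewidth (minimum energy uncertainty) is:

ΔE = ℏ/(2τ)
ΔE = (1.055e-34 J·s) / (2 × 7.638e-09 s)
ΔE = 6.903e-27 J = 43.088 neV

This natural linewidth limits the precision of spectroscopic measurements.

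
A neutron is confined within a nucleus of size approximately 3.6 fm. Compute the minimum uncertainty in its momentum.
1.465 × 10^-20 kg·m/s

Using the Heisenberg uncertainty principle:
ΔxΔp ≥ ℏ/2

With Δx ≈ L = 3.600e-15 m (the confinement size):
Δp_min = ℏ/(2Δx)
Δp_min = (1.055e-34 J·s) / (2 × 3.600e-15 m)
Δp_min = 1.465e-20 kg·m/s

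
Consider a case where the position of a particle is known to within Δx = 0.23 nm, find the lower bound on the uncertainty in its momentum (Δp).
2.293 × 10^-25 kg·m/s

Using the Heisenberg uncertainty principle:
ΔxΔp ≥ ℏ/2

The minimum uncertainty in momentum is:
Δp_min = ℏ/(2Δx)
Δp_min = (1.055e-34 J·s) / (2 × 2.300e-10 m)
Δp_min = 2.293e-25 kg·m/s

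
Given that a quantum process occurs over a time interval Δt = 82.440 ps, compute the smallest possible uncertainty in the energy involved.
3.992 μeV

Using the energy-time uncertainty principle:
ΔEΔt ≥ ℏ/2

The minimum uncertainty in energy is:
ΔE_min = ℏ/(2Δt)
ΔE_min = (1.055e-34 J·s) / (2 × 8.244e-11 s)
ΔE_min = 6.396e-25 J = 3.992 μeV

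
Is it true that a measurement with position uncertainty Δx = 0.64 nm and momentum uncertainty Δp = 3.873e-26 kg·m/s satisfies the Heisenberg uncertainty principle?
No, it violates the uncertainty principle (impossible measurement).

Calculate the product ΔxΔp:
ΔxΔp = (6.400e-10 m) × (3.873e-26 kg·m/s)
ΔxΔp = 2.479e-35 J·s

Compare to the minimum allowed value ℏ/2:
ℏ/2 = 5.273e-35 J·s

Since ΔxΔp = 2.479e-35 J·s < 5.273e-35 J·s = ℏ/2,
the measurement violates the uncertainty principle.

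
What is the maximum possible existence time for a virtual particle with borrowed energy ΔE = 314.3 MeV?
1.047 ys

Using the energy-time uncertainty principle:
ΔEΔt ≥ ℏ/2

For a virtual particle borrowing energy ΔE, the maximum lifetime is:
Δt_max = ℏ/(2ΔE)

Converting energy:
ΔE = 314.3 MeV = 5.036e-11 J

Δt_max = (1.055e-34 J·s) / (2 × 5.036e-11 J)
Δt_max = 1.047e-24 s = 1.047 ys

Virtual particles with higher borrowed energy exist for shorter times.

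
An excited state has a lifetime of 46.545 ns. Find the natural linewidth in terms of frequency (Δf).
1.710 MHz

Using the energy-time uncertainty principle and E = hf:
ΔEΔt ≥ ℏ/2
hΔf·Δt ≥ ℏ/2

The minimum frequency uncertainty is:
Δf = ℏ/(2hτ) = 1/(4πτ)
Δf = 1/(4π × 4.655e-08 s)
Δf = 1.710e+06 Hz = 1.710 MHz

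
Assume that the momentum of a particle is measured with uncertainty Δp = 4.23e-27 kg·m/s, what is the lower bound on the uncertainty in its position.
12.465 nm

Using the Heisenberg uncertainty principle:
ΔxΔp ≥ ℏ/2

The minimum uncertainty in position is:
Δx_min = ℏ/(2Δp)
Δx_min = (1.055e-34 J·s) / (2 × 4.230e-27 kg·m/s)
Δx_min = 1.247e-08 m = 12.465 nm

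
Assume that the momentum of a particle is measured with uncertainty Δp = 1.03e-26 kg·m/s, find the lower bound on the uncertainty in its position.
5.119 nm

Using the Heisenberg uncertainty principle:
ΔxΔp ≥ ℏ/2

The minimum uncertainty in position is:
Δx_min = ℏ/(2Δp)
Δx_min = (1.055e-34 J·s) / (2 × 1.030e-26 kg·m/s)
Δx_min = 5.119e-09 m = 5.119 nm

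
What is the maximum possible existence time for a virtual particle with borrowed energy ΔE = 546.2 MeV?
6.025 × 10^-25 s

Using the energy-time uncertainty principle:
ΔEΔt ≥ ℏ/2

For a virtual particle borrowing energy ΔE, the maximum lifetime is:
Δt_max = ℏ/(2ΔE)

Converting energy:
ΔE = 546.2 MeV = 8.751e-11 J

Δt_max = (1.055e-34 J·s) / (2 × 8.751e-11 J)
Δt_max = 6.025e-25 s = 6.025 × 10^-25 s

Virtual particles with higher borrowed energy exist for shorter times.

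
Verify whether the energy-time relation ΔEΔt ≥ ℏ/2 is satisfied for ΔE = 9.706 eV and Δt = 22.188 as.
No, it violates the uncertainty relation.

Calculate the product ΔEΔt:
ΔE = 9.706 eV = 1.555e-18 J
ΔEΔt = (1.555e-18 J) × (2.219e-17 s)
ΔEΔt = 3.450e-35 J·s

Compare to the minimum allowed value ℏ/2:
ℏ/2 = 5.273e-35 J·s

Since ΔEΔt = 3.450e-35 J·s < 5.273e-35 J·s = ℏ/2,
this violates the uncertainty relation.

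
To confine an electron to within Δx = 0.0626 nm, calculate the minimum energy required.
2.431 eV

Localizing a particle requires giving it sufficient momentum uncertainty:

1. From uncertainty principle: Δp ≥ ℏ/(2Δx)
   Δp_min = (1.055e-34 J·s) / (2 × 6.260e-11 m)
   Δp_min = 8.423e-25 kg·m/s

2. This momentum uncertainty corresponds to kinetic energy:
   KE ≈ (Δp)²/(2m) = (8.423e-25)²/(2 × 9.109e-31 kg)
   KE = 3.894e-19 J = 2.431 eV

Tighter localization requires more energy.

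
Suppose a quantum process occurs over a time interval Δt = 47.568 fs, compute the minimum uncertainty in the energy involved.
6.919 meV

Using the energy-time uncertainty principle:
ΔEΔt ≥ ℏ/2

The minimum uncertainty in energy is:
ΔE_min = ℏ/(2Δt)
ΔE_min = (1.055e-34 J·s) / (2 × 4.757e-14 s)
ΔE_min = 1.108e-21 J = 6.919 meV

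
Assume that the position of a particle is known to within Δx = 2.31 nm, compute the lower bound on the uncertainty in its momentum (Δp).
2.283 × 10^-26 kg·m/s

Using the Heisenberg uncertainty principle:
ΔxΔp ≥ ℏ/2

The minimum uncertainty in momentum is:
Δp_min = ℏ/(2Δx)
Δp_min = (1.055e-34 J·s) / (2 × 2.310e-09 m)
Δp_min = 2.283e-26 kg·m/s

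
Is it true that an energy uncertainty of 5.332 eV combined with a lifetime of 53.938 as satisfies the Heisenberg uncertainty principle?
No, it violates the uncertainty relation.

Calculate the product ΔEΔt:
ΔE = 5.332 eV = 8.543e-19 J
ΔEΔt = (8.543e-19 J) × (5.394e-17 s)
ΔEΔt = 4.608e-35 J·s

Compare to the minimum allowed value ℏ/2:
ℏ/2 = 5.273e-35 J·s

Since ΔEΔt = 4.608e-35 J·s < 5.273e-35 J·s = ℏ/2,
this violates the uncertainty relation.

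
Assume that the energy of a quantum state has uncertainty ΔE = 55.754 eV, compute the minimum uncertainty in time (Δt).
5.903 as

Using the energy-time uncertainty principle:
ΔEΔt ≥ ℏ/2

The minimum uncertainty in time is:
Δt_min = ℏ/(2ΔE)
Δt_min = (1.055e-34 J·s) / (2 × 8.933e-18 J)
Δt_min = 5.903e-18 s = 5.903 as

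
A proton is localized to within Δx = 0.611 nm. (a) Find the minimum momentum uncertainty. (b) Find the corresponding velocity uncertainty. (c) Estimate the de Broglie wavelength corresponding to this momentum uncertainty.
(a) Δp_min = 8.630 × 10^-26 kg·m/s
(b) Δv_min = 51.595 m/s
(c) λ_dB = 7.678 nm

Step-by-step:

(a) From the uncertainty principle:
Δp_min = ℏ/(2Δx) = (1.055e-34 J·s)/(2 × 6.110e-10 m) = 8.630e-26 kg·m/s

(b) The velocity uncertainty:
Δv = Δp/m = (8.630e-26 kg·m/s)/(1.673e-27 kg) = 5.159e+01 m/s = 51.595 m/s

(c) The de Broglie wavelength for this momentum:
λ = h/p = (6.626e-34 J·s)/(8.630e-26 kg·m/s) = 7.678e-09 m = 7.678 nm

Note: The de Broglie wavelength is comparable to the localization size, as expected from wave-particle duality.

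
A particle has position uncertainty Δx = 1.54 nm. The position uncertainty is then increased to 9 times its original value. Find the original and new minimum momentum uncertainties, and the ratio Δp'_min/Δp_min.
Original Δp_min = 3.424 × 10^-26 kg·m/s; new Δp'_min = 3.804 × 10^-27 kg·m/s; ratio Δp'_min/Δp_min = 1/9.

From the uncertainty principle ΔxΔp ≥ ℏ/2, the minimum momentum uncertainty is Δp_min = ℏ/(2Δx).

Original (Δx = 1.54 nm = 1.540e-09 m):
Δp_min = (1.055e-34 J·s)/(2 × 1.540e-09 m) = 3.424e-26 kg·m/s

When Δx → 9Δx:
Δp'_min = ℏ/(2 × 9Δx) = (1/9) × ℏ/(2Δx) = (1/9) × Δp_min
Δp'_min = 1/9 × 3.424e-26 kg·m/s = 3.804e-27 kg·m/s

Since Δp_min ∝ 1/Δx, when Δx is increased to 9 times its original value, Δp_min decreases to 1/9 of its original value.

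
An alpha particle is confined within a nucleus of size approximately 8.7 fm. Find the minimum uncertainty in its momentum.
6.061 × 10^-21 kg·m/s

Using the Heisenberg uncertainty principle:
ΔxΔp ≥ ℏ/2

With Δx ≈ L = 8.700e-15 m (the confinement size):
Δp_min = ℏ/(2Δx)
Δp_min = (1.055e-34 J·s) / (2 × 8.700e-15 m)
Δp_min = 6.061e-21 kg·m/s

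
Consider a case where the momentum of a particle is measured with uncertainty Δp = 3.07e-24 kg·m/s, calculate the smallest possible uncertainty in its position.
17.175 pm

Using the Heisenberg uncertainty principle:
ΔxΔp ≥ ℏ/2

The minimum uncertainty in position is:
Δx_min = ℏ/(2Δp)
Δx_min = (1.055e-34 J·s) / (2 × 3.070e-24 kg·m/s)
Δx_min = 1.718e-11 m = 17.175 pm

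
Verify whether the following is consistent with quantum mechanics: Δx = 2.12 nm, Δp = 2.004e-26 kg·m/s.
No, it violates the uncertainty principle (impossible measurement).

Calculate the product ΔxΔp:
ΔxΔp = (2.120e-09 m) × (2.004e-26 kg·m/s)
ΔxΔp = 4.248e-35 J·s

Compare to the minimum allowed value ℏ/2:
ℏ/2 = 5.273e-35 J·s

Since ΔxΔp = 4.248e-35 J·s < 5.273e-35 J·s = ℏ/2,
the measurement violates the uncertainty principle.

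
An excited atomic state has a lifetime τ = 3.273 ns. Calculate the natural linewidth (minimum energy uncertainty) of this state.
100.552 neV

Using the energy-time uncertainty principle:
ΔEΔt ≥ ℏ/2

The lifetime τ represents the time uncertainty Δt.
The natural linewidth (minimum energy uncertainty) is:

ΔE = ℏ/(2τ)
ΔE = (1.055e-34 J·s) / (2 × 3.273e-09 s)
ΔE = 1.611e-26 J = 100.552 neV

This natural linewidth limits the precision of spectroscopic measurements.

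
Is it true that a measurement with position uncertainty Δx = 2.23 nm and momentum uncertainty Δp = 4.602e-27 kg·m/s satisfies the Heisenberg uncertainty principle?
No, it violates the uncertainty principle (impossible measurement).

Calculate the product ΔxΔp:
ΔxΔp = (2.230e-09 m) × (4.602e-27 kg·m/s)
ΔxΔp = 1.026e-35 J·s

Compare to the minimum allowed value ℏ/2:
ℏ/2 = 5.273e-35 J·s

Since ΔxΔp = 1.026e-35 J·s < 5.273e-35 J·s = ℏ/2,
the measurement violates the uncertainty principle.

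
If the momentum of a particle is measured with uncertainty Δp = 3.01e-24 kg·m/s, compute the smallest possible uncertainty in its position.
17.518 pm

Using the Heisenberg uncertainty principle:
ΔxΔp ≥ ℏ/2

The minimum uncertainty in position is:
Δx_min = ℏ/(2Δp)
Δx_min = (1.055e-34 J·s) / (2 × 3.010e-24 kg·m/s)
Δx_min = 1.752e-11 m = 17.518 pm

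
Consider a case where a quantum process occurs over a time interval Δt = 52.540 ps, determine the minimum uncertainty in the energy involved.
6.264 μeV

Using the energy-time uncertainty principle:
ΔEΔt ≥ ℏ/2

The minimum uncertainty in energy is:
ΔE_min = ℏ/(2Δt)
ΔE_min = (1.055e-34 J·s) / (2 × 5.254e-11 s)
ΔE_min = 1.004e-24 J = 6.264 μeV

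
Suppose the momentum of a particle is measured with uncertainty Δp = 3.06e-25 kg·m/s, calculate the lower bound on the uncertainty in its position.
172.316 pm

Using the Heisenberg uncertainty principle:
ΔxΔp ≥ ℏ/2

The minimum uncertainty in position is:
Δx_min = ℏ/(2Δp)
Δx_min = (1.055e-34 J·s) / (2 × 3.060e-25 kg·m/s)
Δx_min = 1.723e-10 m = 172.316 pm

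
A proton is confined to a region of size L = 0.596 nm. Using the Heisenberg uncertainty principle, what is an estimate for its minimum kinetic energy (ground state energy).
14.604 μeV

Using the uncertainty principle to estimate ground state energy:

1. The position uncertainty is approximately the confinement size:
   Δx ≈ L = 5.960e-10 m

2. From ΔxΔp ≥ ℏ/2, the minimum momentum uncertainty is:
   Δp ≈ ℏ/(2L) = 8.847e-26 kg·m/s

3. The kinetic energy is approximately:
   KE ≈ (Δp)²/(2m) = (8.847e-26)²/(2 × 1.673e-27 kg)
   KE ≈ 2.340e-24 J = 14.604 μeV

This is an order-of-magnitude estimate of the ground state energy.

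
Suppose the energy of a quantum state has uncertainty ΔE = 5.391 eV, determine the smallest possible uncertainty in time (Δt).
61.047 as

Using the energy-time uncertainty principle:
ΔEΔt ≥ ℏ/2

The minimum uncertainty in time is:
Δt_min = ℏ/(2ΔE)
Δt_min = (1.055e-34 J·s) / (2 × 8.637e-19 J)
Δt_min = 6.105e-17 s = 61.047 as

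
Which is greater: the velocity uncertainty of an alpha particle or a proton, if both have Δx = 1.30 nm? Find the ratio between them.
The proton has the larger minimum velocity uncertainty, by a ratio of 4.0.

For both particles, Δp_min = ℏ/(2Δx) = 4.056e-26 kg·m/s (same for both).

The velocity uncertainty is Δv = Δp/m:
- alpha particle: Δv = 4.056e-26 / 6.645e-27 = 6.104e+00 m/s = 6.104 m/s
- proton: Δv = 4.056e-26 / 1.673e-27 = 2.425e+01 m/s = 24.250 m/s

Ratio: 2.425e+01 / 6.104e+00 = 4.0

The lighter particle has larger velocity uncertainty because Δv ∝ 1/m.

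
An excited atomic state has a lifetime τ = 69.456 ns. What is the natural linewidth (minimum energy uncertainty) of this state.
4.738 neV

Using the energy-time uncertainty principle:
ΔEΔt ≥ ℏ/2

The lifetime τ represents the time uncertainty Δt.
The natural linewidth (minimum energy uncertainty) is:

ΔE = ℏ/(2τ)
ΔE = (1.055e-34 J·s) / (2 × 6.946e-08 s)
ΔE = 7.592e-28 J = 4.738 neV

This natural linewidth limits the precision of spectroscopic measurements.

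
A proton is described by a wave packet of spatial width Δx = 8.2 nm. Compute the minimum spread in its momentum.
6.430 × 10^-27 kg·m/s

For a wave packet, the spatial width Δx and momentum spread Δp are related by the uncertainty principle:
ΔxΔp ≥ ℏ/2

The minimum momentum spread is:
Δp_min = ℏ/(2Δx)
Δp_min = (1.055e-34 J·s) / (2 × 8.200e-09 m)
Δp_min = 6.430e-27 kg·m/s

A wave packet cannot have both a well-defined position and well-defined momentum.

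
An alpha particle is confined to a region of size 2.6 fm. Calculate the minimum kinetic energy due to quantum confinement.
193.167 keV

Using the uncertainty principle:

1. Position uncertainty: Δx ≈ 2.600e-15 m
2. Minimum momentum uncertainty: Δp = ℏ/(2Δx) = 2.028e-20 kg·m/s
3. Minimum kinetic energy:
   KE = (Δp)²/(2m) = (2.028e-20)²/(2 × 6.645e-27 kg)
   KE = 3.095e-14 J = 193.167 keV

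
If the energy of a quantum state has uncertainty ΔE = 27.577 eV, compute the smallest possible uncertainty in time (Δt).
11.934 as

Using the energy-time uncertainty principle:
ΔEΔt ≥ ℏ/2

The minimum uncertainty in time is:
Δt_min = ℏ/(2ΔE)
Δt_min = (1.055e-34 J·s) / (2 × 4.418e-18 J)
Δt_min = 1.193e-17 s = 11.934 as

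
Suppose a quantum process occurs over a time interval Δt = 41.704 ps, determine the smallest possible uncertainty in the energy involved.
7.891 μeV

Using the energy-time uncertainty principle:
ΔEΔt ≥ ℏ/2

The minimum uncertainty in energy is:
ΔE_min = ℏ/(2Δt)
ΔE_min = (1.055e-34 J·s) / (2 × 4.170e-11 s)
ΔE_min = 1.264e-24 J = 7.891 μeV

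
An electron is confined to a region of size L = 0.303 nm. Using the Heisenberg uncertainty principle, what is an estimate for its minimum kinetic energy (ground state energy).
103.748 meV

Using the uncertainty principle to estimate ground state energy:

1. The position uncertainty is approximately the confinement size:
   Δx ≈ L = 3.030e-10 m

2. From ΔxΔp ≥ ℏ/2, the minimum momentum uncertainty is:
   Δp ≈ ℏ/(2L) = 1.740e-25 kg·m/s

3. The kinetic energy is approximately:
   KE ≈ (Δp)²/(2m) = (1.740e-25)²/(2 × 9.109e-31 kg)
   KE ≈ 1.662e-20 J = 103.748 meV

This is an order-of-magnitude estimate of the ground state energy.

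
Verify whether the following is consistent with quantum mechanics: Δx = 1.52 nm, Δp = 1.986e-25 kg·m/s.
Yes, it satisfies the uncertainty principle.

Calculate the product ΔxΔp:
ΔxΔp = (1.520e-09 m) × (1.986e-25 kg·m/s)
ΔxΔp = 3.019e-34 J·s

Compare to the minimum allowed value ℏ/2:
ℏ/2 = 5.273e-35 J·s

Since ΔxΔp = 3.019e-34 J·s ≥ 5.273e-35 J·s = ℏ/2,
the measurement satisfies the uncertainty principle.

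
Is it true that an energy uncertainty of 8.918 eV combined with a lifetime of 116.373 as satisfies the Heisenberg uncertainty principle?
Yes, it satisfies the uncertainty relation.

Calculate the product ΔEΔt:
ΔE = 8.918 eV = 1.429e-18 J
ΔEΔt = (1.429e-18 J) × (1.164e-16 s)
ΔEΔt = 1.663e-34 J·s

Compare to the minimum allowed value ℏ/2:
ℏ/2 = 5.273e-35 J·s

Since ΔEΔt = 1.663e-34 J·s ≥ 5.273e-35 J·s = ℏ/2,
this satisfies the uncertainty relation.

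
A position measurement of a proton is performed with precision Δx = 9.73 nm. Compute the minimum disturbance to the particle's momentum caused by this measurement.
5.419 × 10^-27 kg·m/s

The uncertainty principle implies that measuring position disturbs momentum:
ΔxΔp ≥ ℏ/2

When we measure position with precision Δx, we necessarily introduce a momentum uncertainty:
Δp ≥ ℏ/(2Δx)
Δp_min = (1.055e-34 J·s) / (2 × 9.730e-09 m)
Δp_min = 5.419e-27 kg·m/s

The more precisely we measure position, the greater the momentum disturbance.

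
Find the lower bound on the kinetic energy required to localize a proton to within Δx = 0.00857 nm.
70.631 meV

Localizing a particle requires giving it sufficient momentum uncertainty:

1. From uncertainty principle: Δp ≥ ℏ/(2Δx)
   Δp_min = (1.055e-34 J·s) / (2 × 8.570e-12 m)
   Δp_min = 6.153e-24 kg·m/s

2. This momentum uncertainty corresponds to kinetic energy:
   KE ≈ (Δp)²/(2m) = (6.153e-24)²/(2 × 1.673e-27 kg)
   KE = 1.132e-20 J = 70.631 meV

Tighter localization requires more energy.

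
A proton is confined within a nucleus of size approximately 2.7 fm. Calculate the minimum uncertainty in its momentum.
1.953 × 10^-20 kg·m/s

Using the Heisenberg uncertainty principle:
ΔxΔp ≥ ℏ/2

With Δx ≈ L = 2.700e-15 m (the confinement size):
Δp_min = ℏ/(2Δx)
Δp_min = (1.055e-34 J·s) / (2 × 2.700e-15 m)
Δp_min = 1.953e-20 kg·m/s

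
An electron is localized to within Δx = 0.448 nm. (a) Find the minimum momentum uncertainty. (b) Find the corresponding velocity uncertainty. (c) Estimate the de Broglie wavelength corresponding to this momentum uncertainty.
(a) Δp_min = 1.177 × 10^-25 kg·m/s
(b) Δv_min = 129.205 km/s
(c) λ_dB = 5.630 nm

Step-by-step:

(a) From the uncertainty principle:
Δp_min = ℏ/(2Δx) = (1.055e-34 J·s)/(2 × 4.480e-10 m) = 1.177e-25 kg·m/s

(b) The velocity uncertainty:
Δv = Δp/m = (1.177e-25 kg·m/s)/(9.109e-31 kg) = 1.292e+05 m/s = 129.205 km/s

(c) The de Broglie wavelength for this momentum:
λ = h/p = (6.626e-34 J·s)/(1.177e-25 kg·m/s) = 5.630e-09 m = 5.630 nm

Note: The de Broglie wavelength is comparable to the localization size, as expected from wave-particle duality.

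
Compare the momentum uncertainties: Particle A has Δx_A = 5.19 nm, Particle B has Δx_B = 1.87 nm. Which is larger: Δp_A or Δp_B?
Particle B has the larger minimum momentum uncertainty, by a factor of 2.78.

For each particle, the minimum momentum uncertainty is Δp_min = ℏ/(2Δx):

Particle A: Δp_A = ℏ/(2×5.190e-09 m) = 1.016e-26 kg·m/s
Particle B: Δp_B = ℏ/(2×1.870e-09 m) = 2.820e-26 kg·m/s

Ratio: Δp_B/Δp_A = 2.78

Since Δp_min ∝ 1/Δx, the particle with smaller position uncertainty (B) has larger momentum uncertainty.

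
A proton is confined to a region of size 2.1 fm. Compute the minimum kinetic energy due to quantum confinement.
1.176 MeV

Using the uncertainty principle:

1. Position uncertainty: Δx ≈ 2.100e-15 m
2. Minimum momentum uncertainty: Δp = ℏ/(2Δx) = 2.511e-20 kg·m/s
3. Minimum kinetic energy:
   KE = (Δp)²/(2m) = (2.511e-20)²/(2 × 1.673e-27 kg)
   KE = 1.885e-13 J = 1.176 MeV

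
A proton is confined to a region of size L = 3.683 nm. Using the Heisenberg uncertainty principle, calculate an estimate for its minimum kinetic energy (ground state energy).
382.429 neV

Using the uncertainty principle to estimate ground state energy:

1. The position uncertainty is approximately the confinement size:
   Δx ≈ L = 3.683e-09 m

2. From ΔxΔp ≥ ℏ/2, the minimum momentum uncertainty is:
   Δp ≈ ℏ/(2L) = 1.432e-26 kg·m/s

3. The kinetic energy is approximately:
   KE ≈ (Δp)²/(2m) = (1.432e-26)²/(2 × 1.673e-27 kg)
   KE ≈ 6.127e-26 J = 382.429 neV

This is an order-of-magnitude estimate of the ground state energy.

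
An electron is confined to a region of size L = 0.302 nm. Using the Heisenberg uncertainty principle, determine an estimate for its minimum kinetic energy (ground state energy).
104.436 meV

Using the uncertainty principle to estimate ground state energy:

1. The position uncertainty is approximately the confinement size:
   Δx ≈ L = 3.020e-10 m

2. From ΔxΔp ≥ ℏ/2, the minimum momentum uncertainty is:
   Δp ≈ ℏ/(2L) = 1.746e-25 kg·m/s

3. The kinetic energy is approximately:
   KE ≈ (Δp)²/(2m) = (1.746e-25)²/(2 × 9.109e-31 kg)
   KE ≈ 1.673e-20 J = 104.436 meV

This is an order-of-magnitude estimate of the ground state energy.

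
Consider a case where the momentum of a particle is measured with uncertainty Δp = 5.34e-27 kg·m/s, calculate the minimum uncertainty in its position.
9.874 nm

Using the Heisenberg uncertainty principle:
ΔxΔp ≥ ℏ/2

The minimum uncertainty in position is:
Δx_min = ℏ/(2Δp)
Δx_min = (1.055e-34 J·s) / (2 × 5.340e-27 kg·m/s)
Δx_min = 9.874e-09 m = 9.874 nm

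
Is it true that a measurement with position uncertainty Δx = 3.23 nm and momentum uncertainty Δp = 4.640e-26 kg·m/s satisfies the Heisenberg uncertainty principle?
Yes, it satisfies the uncertainty principle.

Calculate the product ΔxΔp:
ΔxΔp = (3.230e-09 m) × (4.640e-26 kg·m/s)
ΔxΔp = 1.499e-34 J·s

Compare to the minimum allowed value ℏ/2:
ℏ/2 = 5.273e-35 J·s

Since ΔxΔp = 1.499e-34 J·s ≥ 5.273e-35 J·s = ℏ/2,
the measurement satisfies the uncertainty principle.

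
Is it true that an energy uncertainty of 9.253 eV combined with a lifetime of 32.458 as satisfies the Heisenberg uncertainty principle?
No, it violates the uncertainty relation.

Calculate the product ΔEΔt:
ΔE = 9.253 eV = 1.482e-18 J
ΔEΔt = (1.482e-18 J) × (3.246e-17 s)
ΔEΔt = 4.812e-35 J·s

Compare to the minimum allowed value ℏ/2:
ℏ/2 = 5.273e-35 J·s

Since ΔEΔt = 4.812e-35 J·s < 5.273e-35 J·s = ℏ/2,
this violates the uncertainty relation.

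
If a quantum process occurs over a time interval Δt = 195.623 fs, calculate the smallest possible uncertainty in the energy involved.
1.682 meV

Using the energy-time uncertainty principle:
ΔEΔt ≥ ℏ/2

The minimum uncertainty in energy is:
ΔE_min = ℏ/(2Δt)
ΔE_min = (1.055e-34 J·s) / (2 × 1.956e-13 s)
ΔE_min = 2.695e-22 J = 1.682 meV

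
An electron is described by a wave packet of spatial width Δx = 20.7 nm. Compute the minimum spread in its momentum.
2.547 × 10^-27 kg·m/s

For a wave packet, the spatial width Δx and momentum spread Δp are related by the uncertainty principle:
ΔxΔp ≥ ℏ/2

The minimum momentum spread is:
Δp_min = ℏ/(2Δx)
Δp_min = (1.055e-34 J·s) / (2 × 2.070e-08 m)
Δp_min = 2.547e-27 kg·m/s

A wave packet cannot have both a well-defined position and well-defined momentum.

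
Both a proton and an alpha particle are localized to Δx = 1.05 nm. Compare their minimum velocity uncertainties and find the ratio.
The proton has the larger minimum velocity uncertainty, by a ratio of 4.0.

For both particles, Δp_min = ℏ/(2Δx) = 5.022e-26 kg·m/s (same for both).

The velocity uncertainty is Δv = Δp/m:
- proton: Δv = 5.022e-26 / 1.673e-27 = 3.002e+01 m/s = 30.023 m/s
- alpha particle: Δv = 5.022e-26 / 6.645e-27 = 7.558e+00 m/s = 7.558 m/s

Ratio: 3.002e+01 / 7.558e+00 = 4.0

The lighter particle has larger velocity uncertainty because Δv ∝ 1/m.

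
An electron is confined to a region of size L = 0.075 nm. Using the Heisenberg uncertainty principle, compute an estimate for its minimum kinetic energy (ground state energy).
1.693 eV

Using the uncertainty principle to estimate ground state energy:

1. The position uncertainty is approximately the confinement size:
   Δx ≈ L = 7.500e-11 m

2. From ΔxΔp ≥ ℏ/2, the minimum momentum uncertainty is:
   Δp ≈ ℏ/(2L) = 7.030e-25 kg·m/s

3. The kinetic energy is approximately:
   KE ≈ (Δp)²/(2m) = (7.030e-25)²/(2 × 9.109e-31 kg)
   KE ≈ 2.713e-19 J = 1.693 eV

This is an order-of-magnitude estimate of the ground state energy.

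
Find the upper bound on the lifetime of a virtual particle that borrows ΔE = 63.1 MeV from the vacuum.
5.216 ys

Using the energy-time uncertainty principle:
ΔEΔt ≥ ℏ/2

For a virtual particle borrowing energy ΔE, the maximum lifetime is:
Δt_max = ℏ/(2ΔE)

Converting energy:
ΔE = 63.1 MeV = 1.011e-11 J

Δt_max = (1.055e-34 J·s) / (2 × 1.011e-11 J)
Δt_max = 5.216e-24 s = 5.216 ys

Virtual particles with higher borrowed energy exist for shorter times.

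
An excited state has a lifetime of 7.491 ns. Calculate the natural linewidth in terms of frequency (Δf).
10.623 MHz

Using the energy-time uncertainty principle and E = hf:
ΔEΔt ≥ ℏ/2
hΔf·Δt ≥ ℏ/2

The minimum frequency uncertainty is:
Δf = ℏ/(2hτ) = 1/(4πτ)
Δf = 1/(4π × 7.491e-09 s)
Δf = 1.062e+07 Hz = 10.623 MHz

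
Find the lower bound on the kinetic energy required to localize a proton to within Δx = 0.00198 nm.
1.323 eV

Localizing a particle requires giving it sufficient momentum uncertainty:

1. From uncertainty principle: Δp ≥ ℏ/(2Δx)
   Δp_min = (1.055e-34 J·s) / (2 × 1.980e-12 m)
   Δp_min = 2.663e-23 kg·m/s

2. This momentum uncertainty corresponds to kinetic energy:
   KE ≈ (Δp)²/(2m) = (2.663e-23)²/(2 × 1.673e-27 kg)
   KE = 2.120e-19 J = 1.323 eV

Tighter localization requires more energy.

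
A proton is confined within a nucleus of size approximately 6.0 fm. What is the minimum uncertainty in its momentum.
8.788 × 10^-21 kg·m/s

Using the Heisenberg uncertainty principle:
ΔxΔp ≥ ℏ/2

With Δx ≈ L = 6.000e-15 m (the confinement size):
Δp_min = ℏ/(2Δx)
Δp_min = (1.055e-34 J·s) / (2 × 6.000e-15 m)
Δp_min = 8.788e-21 kg·m/s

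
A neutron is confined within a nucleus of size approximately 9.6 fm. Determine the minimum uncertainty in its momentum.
5.493 × 10^-21 kg·m/s

Using the Heisenberg uncertainty principle:
ΔxΔp ≥ ℏ/2

With Δx ≈ L = 9.600e-15 m (the confinement size):
Δp_min = ℏ/(2Δx)
Δp_min = (1.055e-34 J·s) / (2 × 9.600e-15 m)
Δp_min = 5.493e-21 kg·m/s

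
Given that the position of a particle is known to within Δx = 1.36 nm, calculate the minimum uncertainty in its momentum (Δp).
3.877 × 10^-26 kg·m/s

Using the Heisenberg uncertainty principle:
ΔxΔp ≥ ℏ/2

The minimum uncertainty in momentum is:
Δp_min = ℏ/(2Δx)
Δp_min = (1.055e-34 J·s) / (2 × 1.360e-09 m)
Δp_min = 3.877e-26 kg·m/s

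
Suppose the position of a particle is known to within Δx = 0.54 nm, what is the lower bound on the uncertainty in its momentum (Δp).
9.765 × 10^-26 kg·m/s

Using the Heisenberg uncertainty principle:
ΔxΔp ≥ ℏ/2

The minimum uncertainty in momentum is:
Δp_min = ℏ/(2Δx)
Δp_min = (1.055e-34 J·s) / (2 × 5.400e-10 m)
Δp_min = 9.765e-26 kg·m/s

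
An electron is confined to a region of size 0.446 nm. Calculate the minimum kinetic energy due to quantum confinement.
47.884 meV

Using the uncertainty principle:

1. Position uncertainty: Δx ≈ 4.460e-10 m
2. Minimum momentum uncertainty: Δp = ℏ/(2Δx) = 1.182e-25 kg·m/s
3. Minimum kinetic energy:
   KE = (Δp)²/(2m) = (1.182e-25)²/(2 × 9.109e-31 kg)
   KE = 7.672e-21 J = 47.884 meV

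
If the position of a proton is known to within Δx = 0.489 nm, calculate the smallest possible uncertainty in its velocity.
64.467 m/s

Using the Heisenberg uncertainty principle and Δp = mΔv:
ΔxΔp ≥ ℏ/2
Δx(mΔv) ≥ ℏ/2

The minimum uncertainty in velocity is:
Δv_min = ℏ/(2mΔx)
Δv_min = (1.055e-34 J·s) / (2 × 1.673e-27 kg × 4.890e-10 m)
Δv_min = 6.447e+01 m/s = 64.467 m/s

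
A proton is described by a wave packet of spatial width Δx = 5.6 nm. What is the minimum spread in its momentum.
9.416 × 10^-27 kg·m/s

For a wave packet, the spatial width Δx and momentum spread Δp are related by the uncertainty principle:
ΔxΔp ≥ ℏ/2

The minimum momentum spread is:
Δp_min = ℏ/(2Δx)
Δp_min = (1.055e-34 J·s) / (2 × 5.600e-09 m)
Δp_min = 9.416e-27 kg·m/s

A wave packet cannot have both a well-defined position and well-defined momentum.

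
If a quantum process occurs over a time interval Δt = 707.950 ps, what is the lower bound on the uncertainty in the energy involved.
464.872 neV

Using the energy-time uncertainty principle:
ΔEΔt ≥ ℏ/2

The minimum uncertainty in energy is:
ΔE_min = ℏ/(2Δt)
ΔE_min = (1.055e-34 J·s) / (2 × 7.080e-10 s)
ΔE_min = 7.448e-26 J = 464.872 neV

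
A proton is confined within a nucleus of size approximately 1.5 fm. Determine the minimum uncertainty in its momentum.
3.515 × 10^-20 kg·m/s

Using the Heisenberg uncertainty principle:
ΔxΔp ≥ ℏ/2

With Δx ≈ L = 1.500e-15 m (the confinement size):
Δp_min = ℏ/(2Δx)
Δp_min = (1.055e-34 J·s) / (2 × 1.500e-15 m)
Δp_min = 3.515e-20 kg·m/s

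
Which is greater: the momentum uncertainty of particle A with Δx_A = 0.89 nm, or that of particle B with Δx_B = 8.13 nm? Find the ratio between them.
Particle A has the larger minimum momentum uncertainty, by a factor of 9.13.

For each particle, the minimum momentum uncertainty is Δp_min = ℏ/(2Δx):

Particle A: Δp_A = ℏ/(2×8.900e-10 m) = 5.925e-26 kg·m/s
Particle B: Δp_B = ℏ/(2×8.130e-09 m) = 6.486e-27 kg·m/s

Ratio: Δp_A/Δp_B = 9.13

Since Δp_min ∝ 1/Δx, the particle with smaller position uncertainty (A) has larger momentum uncertainty.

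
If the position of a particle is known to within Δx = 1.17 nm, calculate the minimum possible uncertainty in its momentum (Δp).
4.507 × 10^-26 kg·m/s

Using the Heisenberg uncertainty principle:
ΔxΔp ≥ ℏ/2

The minimum uncertainty in momentum is:
Δp_min = ℏ/(2Δx)
Δp_min = (1.055e-34 J·s) / (2 × 1.170e-09 m)
Δp_min = 4.507e-26 kg·m/s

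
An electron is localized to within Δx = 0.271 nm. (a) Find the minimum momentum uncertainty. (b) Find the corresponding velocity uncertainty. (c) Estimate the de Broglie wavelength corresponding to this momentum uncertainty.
(a) Δp_min = 1.946 × 10^-25 kg·m/s
(b) Δv_min = 213.593 km/s
(c) λ_dB = 3.405 nm

Step-by-step:

(a) From the uncertainty principle:
Δp_min = ℏ/(2Δx) = (1.055e-34 J·s)/(2 × 2.710e-10 m) = 1.946e-25 kg·m/s

(b) The velocity uncertainty:
Δv = Δp/m = (1.946e-25 kg·m/s)/(9.109e-31 kg) = 2.136e+05 m/s = 213.593 km/s

(c) The de Broglie wavelength for this momentum:
λ = h/p = (6.626e-34 J·s)/(1.946e-25 kg·m/s) = 3.405e-09 m = 3.405 nm

Note: The de Broglie wavelength is comparable to the localization size, as expected from wave-particle duality.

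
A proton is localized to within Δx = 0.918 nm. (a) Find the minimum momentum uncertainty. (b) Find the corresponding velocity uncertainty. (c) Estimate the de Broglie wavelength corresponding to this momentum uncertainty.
(a) Δp_min = 5.744 × 10^-26 kg·m/s
(b) Δv_min = 34.340 m/s
(c) λ_dB = 11.536 nm

Step-by-step:

(a) From the uncertainty principle:
Δp_min = ℏ/(2Δx) = (1.055e-34 J·s)/(2 × 9.180e-10 m) = 5.744e-26 kg·m/s

(b) The velocity uncertainty:
Δv = Δp/m = (5.744e-26 kg·m/s)/(1.673e-27 kg) = 3.434e+01 m/s = 34.340 m/s

(c) The de Broglie wavelength for this momentum:
λ = h/p = (6.626e-34 J·s)/(5.744e-26 kg·m/s) = 1.154e-08 m = 11.536 nm

Note: The de Broglie wavelength is comparable to the localization size, as expected from wave-particle duality.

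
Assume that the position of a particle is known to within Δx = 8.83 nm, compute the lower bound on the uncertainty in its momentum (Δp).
5.972 × 10^-27 kg·m/s

Using the Heisenberg uncertainty principle:
ΔxΔp ≥ ℏ/2

The minimum uncertainty in momentum is:
Δp_min = ℏ/(2Δx)
Δp_min = (1.055e-34 J·s) / (2 × 8.830e-09 m)
Δp_min = 5.972e-27 kg·m/s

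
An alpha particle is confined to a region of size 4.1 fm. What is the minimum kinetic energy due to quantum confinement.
77.680 keV

Using the uncertainty principle:

1. Position uncertainty: Δx ≈ 4.100e-15 m
2. Minimum momentum uncertainty: Δp = ℏ/(2Δx) = 1.286e-20 kg·m/s
3. Minimum kinetic energy:
   KE = (Δp)²/(2m) = (1.286e-20)²/(2 × 6.645e-27 kg)
   KE = 1.245e-14 J = 77.680 keV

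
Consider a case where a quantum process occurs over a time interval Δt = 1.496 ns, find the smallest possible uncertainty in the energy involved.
219.991 neV

Using the energy-time uncertainty principle:
ΔEΔt ≥ ℏ/2

The minimum uncertainty in energy is:
ΔE_min = ℏ/(2Δt)
ΔE_min = (1.055e-34 J·s) / (2 × 1.496e-09 s)
ΔE_min = 3.525e-26 J = 219.991 neV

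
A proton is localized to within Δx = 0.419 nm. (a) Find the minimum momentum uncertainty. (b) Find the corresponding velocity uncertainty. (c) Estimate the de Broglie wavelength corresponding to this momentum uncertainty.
(a) Δp_min = 1.258 × 10^-25 kg·m/s
(b) Δv_min = 75.238 m/s
(c) λ_dB = 5.265 nm

Step-by-step:

(a) From the uncertainty principle:
Δp_min = ℏ/(2Δx) = (1.055e-34 J·s)/(2 × 4.190e-10 m) = 1.258e-25 kg·m/s

(b) The velocity uncertainty:
Δv = Δp/m = (1.258e-25 kg·m/s)/(1.673e-27 kg) = 7.524e+01 m/s = 75.238 m/s

(c) The de Broglie wavelength for this momentum:
λ = h/p = (6.626e-34 J·s)/(1.258e-25 kg·m/s) = 5.265e-09 m = 5.265 nm

Note: The de Broglie wavelength is comparable to the localization size, as expected from wave-particle duality.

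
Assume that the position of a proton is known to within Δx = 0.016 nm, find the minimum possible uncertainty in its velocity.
1.970 km/s

Using the Heisenberg uncertainty principle and Δp = mΔv:
ΔxΔp ≥ ℏ/2
Δx(mΔv) ≥ ℏ/2

The minimum uncertainty in velocity is:
Δv_min = ℏ/(2mΔx)
Δv_min = (1.055e-34 J·s) / (2 × 1.673e-27 kg × 1.600e-11 m)
Δv_min = 1.970e+03 m/s = 1.970 km/s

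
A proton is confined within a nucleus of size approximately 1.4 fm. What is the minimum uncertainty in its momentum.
3.766 × 10^-20 kg·m/s

Using the Heisenberg uncertainty principle:
ΔxΔp ≥ ℏ/2

With Δx ≈ L = 1.400e-15 m (the confinement size):
Δp_min = ℏ/(2Δx)
Δp_min = (1.055e-34 J·s) / (2 × 1.400e-15 m)
Δp_min = 3.766e-20 kg·m/s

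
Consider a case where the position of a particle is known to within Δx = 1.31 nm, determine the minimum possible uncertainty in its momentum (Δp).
4.025 × 10^-26 kg·m/s

Using the Heisenberg uncertainty principle:
ΔxΔp ≥ ℏ/2

The minimum uncertainty in momentum is:
Δp_min = ℏ/(2Δx)
Δp_min = (1.055e-34 J·s) / (2 × 1.310e-09 m)
Δp_min = 4.025e-26 kg·m/s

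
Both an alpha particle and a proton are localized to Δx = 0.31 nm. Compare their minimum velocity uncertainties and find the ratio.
The proton has the larger minimum velocity uncertainty, by a ratio of 4.0.

For both particles, Δp_min = ℏ/(2Δx) = 1.701e-25 kg·m/s (same for both).

The velocity uncertainty is Δv = Δp/m:
- alpha particle: Δv = 1.701e-25 / 6.645e-27 = 2.560e+01 m/s = 25.598 m/s
- proton: Δv = 1.701e-25 / 1.673e-27 = 1.017e+02 m/s = 101.692 m/s

Ratio: 1.017e+02 / 2.560e+01 = 4.0

The lighter particle has larger velocity uncertainty because Δv ∝ 1/m.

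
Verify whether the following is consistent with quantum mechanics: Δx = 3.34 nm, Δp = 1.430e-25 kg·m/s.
Yes, it satisfies the uncertainty principle.

Calculate the product ΔxΔp:
ΔxΔp = (3.340e-09 m) × (1.430e-25 kg·m/s)
ΔxΔp = 4.776e-34 J·s

Compare to the minimum allowed value ℏ/2:
ℏ/2 = 5.273e-35 J·s

Since ΔxΔp = 4.776e-34 J·s ≥ 5.273e-35 J·s = ℏ/2,
the measurement satisfies the uncertainty principle.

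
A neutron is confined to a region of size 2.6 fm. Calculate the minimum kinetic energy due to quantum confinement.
766.318 keV

Using the uncertainty principle:

1. Position uncertainty: Δx ≈ 2.600e-15 m
2. Minimum momentum uncertainty: Δp = ℏ/(2Δx) = 2.028e-20 kg·m/s
3. Minimum kinetic energy:
   KE = (Δp)²/(2m) = (2.028e-20)²/(2 × 1.675e-27 kg)
   KE = 1.228e-13 J = 766.318 keV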